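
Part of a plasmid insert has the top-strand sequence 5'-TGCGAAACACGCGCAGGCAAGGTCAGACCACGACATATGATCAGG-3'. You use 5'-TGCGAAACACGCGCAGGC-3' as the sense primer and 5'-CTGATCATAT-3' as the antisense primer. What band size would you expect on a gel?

44 bp

Scanning the template, TGCGAAACACGCGCAGGC occurs at positions 1–18; this primer anneals to the bottom strand there with its 3' end pointing downstream.
Taking the reverse complement of CTGATCATAT gives ATATGATCAG, found at positions 35–44 on the template; the primer anneals here to the top strand with its 3' end pointing upstream.
Product length = (reverse-primer end) − (forward-primer start) + 1 = 44 − 1 + 1 = 44 bp.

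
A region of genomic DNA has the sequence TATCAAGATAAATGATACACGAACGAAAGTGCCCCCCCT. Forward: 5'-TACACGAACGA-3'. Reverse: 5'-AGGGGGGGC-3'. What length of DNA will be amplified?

The forward primer matches the template at positions 16–26.
Reverse complement of the reverse primer: GCCCCCCCT. This occurs on the top strand at positions 31–39.
The product runs from position 16 to position 39, so its length is 39 − 16 + 1 = 24 bp.

24 bp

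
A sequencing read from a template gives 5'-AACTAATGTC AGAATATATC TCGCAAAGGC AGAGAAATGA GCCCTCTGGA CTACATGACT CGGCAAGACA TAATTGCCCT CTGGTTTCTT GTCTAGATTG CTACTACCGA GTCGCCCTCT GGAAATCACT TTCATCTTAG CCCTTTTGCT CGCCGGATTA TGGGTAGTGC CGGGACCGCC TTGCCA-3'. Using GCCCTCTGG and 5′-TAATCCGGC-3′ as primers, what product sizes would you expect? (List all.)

The forward primer GCCCTCTGG matches the top strand at positions 41–49, 76–84, 114–122.
The reverse primer's reverse complement is GCCGGATTA, matching at positions 152–160.
Each forward site pairs with the reverse site to give a product ending at position 160: sizes 120, 85, 47 bp.

120 bp, 85 bp, 47 bp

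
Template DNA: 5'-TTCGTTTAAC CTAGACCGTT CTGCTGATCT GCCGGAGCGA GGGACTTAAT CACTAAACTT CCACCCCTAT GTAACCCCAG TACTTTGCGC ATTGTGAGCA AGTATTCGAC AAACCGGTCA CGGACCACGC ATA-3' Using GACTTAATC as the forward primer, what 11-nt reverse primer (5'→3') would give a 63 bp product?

The forward primer binds at positions 43–51, so a 63 bp product ends at position 43 + 63 − 1 = 105.
The reverse primer anneals to the top strand over positions 95–105, i.e. to TGAGCAAGTAT.
Its sequence written 5'→3' is the reverse complement: ATACTTGCTCA.

5'-ATACTTGCTCA-3'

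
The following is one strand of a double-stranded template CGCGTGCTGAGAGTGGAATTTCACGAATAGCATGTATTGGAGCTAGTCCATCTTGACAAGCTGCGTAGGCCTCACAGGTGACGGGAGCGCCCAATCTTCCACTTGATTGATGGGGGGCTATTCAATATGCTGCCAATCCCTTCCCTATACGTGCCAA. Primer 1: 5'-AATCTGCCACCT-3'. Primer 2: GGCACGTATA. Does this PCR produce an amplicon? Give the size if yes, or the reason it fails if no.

No product — primer 1 has no binding site in the template.

Primer 1 (AATCTGCCACCT) does not match the top strand, and its reverse complement AGGTGGCAGATT does not match either.
With no annealing site for primer 1, no amplification occurs.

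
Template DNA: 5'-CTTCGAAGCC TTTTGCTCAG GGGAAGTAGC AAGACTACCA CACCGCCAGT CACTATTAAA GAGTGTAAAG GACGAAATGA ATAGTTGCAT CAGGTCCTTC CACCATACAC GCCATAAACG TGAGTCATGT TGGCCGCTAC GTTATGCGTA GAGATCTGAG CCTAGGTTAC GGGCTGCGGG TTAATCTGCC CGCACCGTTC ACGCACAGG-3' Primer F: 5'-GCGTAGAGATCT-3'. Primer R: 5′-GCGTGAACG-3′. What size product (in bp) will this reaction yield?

59 bp

Forward primer GCGTAGAGATCT is found on the top strand at positions 146–157.
The reverse primer's reverse complement is CGTTCACGC, which matches the template at positions 196–204.
Amplicon spans positions 146–204: 59 bp.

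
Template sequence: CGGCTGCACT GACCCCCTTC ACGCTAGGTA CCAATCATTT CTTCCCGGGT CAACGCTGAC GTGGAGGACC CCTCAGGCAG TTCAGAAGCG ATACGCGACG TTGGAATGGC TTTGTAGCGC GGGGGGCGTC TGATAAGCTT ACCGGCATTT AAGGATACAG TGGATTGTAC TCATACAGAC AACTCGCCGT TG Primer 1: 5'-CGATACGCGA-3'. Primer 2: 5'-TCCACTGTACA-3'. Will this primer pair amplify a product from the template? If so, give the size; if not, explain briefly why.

Primer 2 (TCCACTGTACA) does not match the top strand, and its reverse complement TGTACAGTGGA does not match either.
With no annealing site for primer 2, no amplification occurs.

No product — primer 2 has no binding site in the template.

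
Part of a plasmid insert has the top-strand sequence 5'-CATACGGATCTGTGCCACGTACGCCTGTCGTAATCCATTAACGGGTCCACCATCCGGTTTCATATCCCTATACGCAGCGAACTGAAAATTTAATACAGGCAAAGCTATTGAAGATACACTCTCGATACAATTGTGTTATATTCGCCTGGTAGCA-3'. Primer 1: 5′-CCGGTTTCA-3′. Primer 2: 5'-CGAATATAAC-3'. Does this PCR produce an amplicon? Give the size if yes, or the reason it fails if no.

Primer 1 (CCGGTTTCA) matches the top strand at positions 54–62; it acts as a forward primer.
Primer 2's reverse complement is GTTATATTCG, matching the top strand at positions 135–144; it acts as a reverse primer.
The 3' ends face each other across positions 54–144, giving a 91 bp product.

Yes — a 91 bp product.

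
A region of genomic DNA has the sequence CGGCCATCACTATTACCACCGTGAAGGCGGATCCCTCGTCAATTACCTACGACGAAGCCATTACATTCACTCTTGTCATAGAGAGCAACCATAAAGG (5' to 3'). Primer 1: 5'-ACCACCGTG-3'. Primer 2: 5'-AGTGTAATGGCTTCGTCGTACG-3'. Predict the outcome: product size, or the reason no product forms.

Primer 2 (AGTGTAATGGCTTCGTCGTACG) does not match the top strand, and its reverse complement CGTACGACGAAGCCATTACACT does not match either.
With no annealing site for primer 2, no amplification occurs.

No product — primer 2 has no binding site in the template.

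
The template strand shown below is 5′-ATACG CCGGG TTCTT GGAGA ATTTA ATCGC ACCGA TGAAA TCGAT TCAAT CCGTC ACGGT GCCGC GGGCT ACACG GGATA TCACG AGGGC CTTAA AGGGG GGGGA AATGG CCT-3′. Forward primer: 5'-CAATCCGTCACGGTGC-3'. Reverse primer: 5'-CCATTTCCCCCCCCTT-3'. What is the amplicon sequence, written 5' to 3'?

The forward primer matches the template at positions 47–62.
The reverse primer's reverse complement is AAGGGGGGGGAAATGG, which matches the template at positions 95–110.
The product is the template from position 47 through 110 (64 bp).

5'-CAATCCGTCACGGTGCCGCGGGCTACACGGGATATCACGAGGGCCTTAAAGGGGGGGGAAATGG-3'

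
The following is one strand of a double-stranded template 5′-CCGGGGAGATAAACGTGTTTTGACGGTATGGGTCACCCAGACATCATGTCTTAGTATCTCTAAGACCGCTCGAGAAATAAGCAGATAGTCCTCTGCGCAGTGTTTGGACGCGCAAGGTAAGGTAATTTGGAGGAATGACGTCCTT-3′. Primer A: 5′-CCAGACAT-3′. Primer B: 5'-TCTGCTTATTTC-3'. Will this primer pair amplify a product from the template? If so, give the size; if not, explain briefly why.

Primer A (CCAGACAT) matches the top strand at positions 37–44; it acts as a forward primer.
Primer B's reverse complement is GAAATAAGCAGA, matching the top strand at positions 74–85; it acts as a reverse primer.
The 3' ends face each other across positions 37–85, giving a 49 bp product.

Yes — a 49 bp product.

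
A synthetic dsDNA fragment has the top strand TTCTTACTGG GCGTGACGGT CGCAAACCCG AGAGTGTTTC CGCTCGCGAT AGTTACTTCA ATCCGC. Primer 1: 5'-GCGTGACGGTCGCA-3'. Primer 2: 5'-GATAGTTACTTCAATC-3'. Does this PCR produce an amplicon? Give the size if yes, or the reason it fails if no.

Primer 1 (GCGTGACGGTCGCA) matches the top strand at positions 11–24 (3' end points downstream).
Primer 2 (GATAGTTACTTCAATC) also matches the top strand directly, at positions 48–63 — its reverse complement GATTGAAGTAACTATC is not present.
Both primers anneal to the bottom strand with 3' ends pointing the same way, so neither can prime synthesis back toward the other.

No product — both primers anneal to the same strand and extend in the same direction.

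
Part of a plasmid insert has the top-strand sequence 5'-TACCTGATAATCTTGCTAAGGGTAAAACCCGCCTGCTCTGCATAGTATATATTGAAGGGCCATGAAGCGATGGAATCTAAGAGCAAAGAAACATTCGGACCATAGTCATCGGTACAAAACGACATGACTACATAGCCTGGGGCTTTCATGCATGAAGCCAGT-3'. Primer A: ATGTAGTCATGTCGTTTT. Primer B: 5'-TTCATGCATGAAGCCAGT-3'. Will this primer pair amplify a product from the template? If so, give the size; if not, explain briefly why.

Primer A (ATGTAGTCATGTCGTTTT) has reverse complement AAAACGACATGACTACAT, which matches the top strand at positions 116–133; primer A anneals to the top strand there with its 3' end pointing upstream toward position 116.
Primer B (TTCATGCATGAAGCCAGT) matches the top strand directly at positions 145–162; it anneals to the bottom strand with its 3' end pointing downstream toward position 162.
The 3' ends diverge (primer A extends toward position 1, primer B toward position 162), so the primers never converge on a shared product.

No product — the primers' 3' ends point away from each other.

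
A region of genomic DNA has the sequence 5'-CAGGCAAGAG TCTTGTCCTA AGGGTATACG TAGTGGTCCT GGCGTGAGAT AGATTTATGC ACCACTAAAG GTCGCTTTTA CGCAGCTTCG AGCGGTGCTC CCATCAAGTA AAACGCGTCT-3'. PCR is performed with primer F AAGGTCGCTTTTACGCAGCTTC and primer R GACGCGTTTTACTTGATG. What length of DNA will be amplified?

52 bp

Scanning the template, AAGGTCGCTTTTACGCAGCTTC occurs at positions 68–89; this primer anneals to the bottom strand there with its 3' end pointing downstream.
The reverse primer's reverse complement is CATCAAGTAAAACGCGTC, which matches the template at positions 102–119.
Product length = (reverse-primer end) − (forward-primer start) + 1 = 119 − 68 + 1 = 52 bp.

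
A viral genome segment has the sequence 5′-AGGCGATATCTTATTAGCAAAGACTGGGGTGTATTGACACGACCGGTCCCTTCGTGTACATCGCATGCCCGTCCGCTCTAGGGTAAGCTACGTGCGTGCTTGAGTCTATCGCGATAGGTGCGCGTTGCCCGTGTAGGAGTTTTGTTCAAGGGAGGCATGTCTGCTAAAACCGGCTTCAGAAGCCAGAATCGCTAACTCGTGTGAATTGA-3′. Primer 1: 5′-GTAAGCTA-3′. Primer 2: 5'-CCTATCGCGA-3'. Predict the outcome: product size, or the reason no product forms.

Primer 1 (GTAAGCTA) matches the top strand at positions 83–90; it acts as a forward primer.
Primer 2's reverse complement is TCGCGATAGG, matching the top strand at positions 109–118; it acts as a reverse primer.
The 3' ends face each other across positions 83–118, giving a 36 bp product.

Yes — a 36 bp product.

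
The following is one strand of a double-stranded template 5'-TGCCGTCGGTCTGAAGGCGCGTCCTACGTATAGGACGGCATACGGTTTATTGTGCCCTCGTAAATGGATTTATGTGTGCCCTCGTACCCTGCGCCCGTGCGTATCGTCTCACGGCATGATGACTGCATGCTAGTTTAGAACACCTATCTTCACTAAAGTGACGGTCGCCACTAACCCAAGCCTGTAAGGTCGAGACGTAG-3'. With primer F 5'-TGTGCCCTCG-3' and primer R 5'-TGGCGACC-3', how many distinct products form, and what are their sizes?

Two products: 120 bp, 96 bp

The forward primer TGTGCCCTCG matches the top strand at positions 51–60, 75–84.
The reverse primer's reverse complement is GGTCGCCA, matching at positions 163–170.
Each forward site pairs with the reverse site to give a product ending at position 170: sizes 120, 96 bp.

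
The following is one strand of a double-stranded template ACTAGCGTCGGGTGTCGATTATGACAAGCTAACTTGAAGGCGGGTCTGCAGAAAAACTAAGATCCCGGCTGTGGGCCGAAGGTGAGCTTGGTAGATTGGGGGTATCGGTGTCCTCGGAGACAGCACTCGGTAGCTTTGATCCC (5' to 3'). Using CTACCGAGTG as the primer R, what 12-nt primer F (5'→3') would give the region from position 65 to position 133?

5'-CCGGCTGTGGGC-3'

The reverse primer's reverse complement CACTCGGTAG matches the template at positions 124–133; the product starts at position 65.
The forward primer is identical to the top strand over positions 65–76: CCGGCTGTGGGC.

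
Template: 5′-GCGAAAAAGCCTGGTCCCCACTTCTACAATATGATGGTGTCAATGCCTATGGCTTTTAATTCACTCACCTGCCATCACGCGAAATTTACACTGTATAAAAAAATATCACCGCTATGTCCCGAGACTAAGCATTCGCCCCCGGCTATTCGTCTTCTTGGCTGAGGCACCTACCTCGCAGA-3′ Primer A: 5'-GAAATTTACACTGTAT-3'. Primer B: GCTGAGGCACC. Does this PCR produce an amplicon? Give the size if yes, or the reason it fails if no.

No product — both primers anneal to the same strand and extend in the same direction.

Primer A (GAAATTTACACTGTAT) matches the top strand at positions 81–96 (3' end points downstream).
Primer B (GCTGAGGCACC) also matches the top strand directly, at positions 158–168 — its reverse complement GGTGCCTCAGC is not present.
Both primers anneal to the bottom strand with 3' ends pointing the same way, so neither can prime synthesis back toward the other.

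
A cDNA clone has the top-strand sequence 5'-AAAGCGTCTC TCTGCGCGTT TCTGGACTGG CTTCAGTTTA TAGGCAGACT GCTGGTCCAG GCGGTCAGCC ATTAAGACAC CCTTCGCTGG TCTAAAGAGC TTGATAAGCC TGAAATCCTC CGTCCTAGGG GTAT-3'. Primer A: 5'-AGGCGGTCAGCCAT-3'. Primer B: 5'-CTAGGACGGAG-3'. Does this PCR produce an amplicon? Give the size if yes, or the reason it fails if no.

Primer A (AGGCGGTCAGCCAT) matches the top strand at positions 59–72; it acts as a forward primer.
Primer B's reverse complement is CTCCGTCCTAG, matching the top strand at positions 118–128; it acts as a reverse primer.
The 3' ends face each other across positions 59–128, giving a 70 bp product.

Yes — a 70 bp product.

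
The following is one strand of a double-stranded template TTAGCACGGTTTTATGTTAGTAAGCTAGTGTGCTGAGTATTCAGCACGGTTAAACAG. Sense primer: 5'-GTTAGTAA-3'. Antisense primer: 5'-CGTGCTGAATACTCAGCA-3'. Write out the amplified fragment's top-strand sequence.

The forward primer matches the template at positions 16–23.
The reverse primer's reverse complement is TGCTGAGTATTCAGCACG, which matches the template at positions 31–48.
The product is the template from position 16 through 48 (33 bp).

5'-GTTAGTAAGCTAGTGTGCTGAGTATTCAGCACG-3'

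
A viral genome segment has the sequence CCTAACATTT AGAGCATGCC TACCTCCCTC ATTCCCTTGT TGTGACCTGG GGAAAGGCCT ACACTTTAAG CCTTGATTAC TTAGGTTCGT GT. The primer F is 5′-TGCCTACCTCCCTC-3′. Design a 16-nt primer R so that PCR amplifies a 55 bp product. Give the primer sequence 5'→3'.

The forward primer binds at positions 17–30, so a 55 bp product ends at position 17 + 55 − 1 = 71.
The reverse primer anneals to the top strand over positions 56–71, i.e. to GGCCTACACTTTAAGC.
Its sequence written 5'→3' is the reverse complement: GCTTAAAGTGTAGGCC.

5'-GCTTAAAGTGTAGGCC-3'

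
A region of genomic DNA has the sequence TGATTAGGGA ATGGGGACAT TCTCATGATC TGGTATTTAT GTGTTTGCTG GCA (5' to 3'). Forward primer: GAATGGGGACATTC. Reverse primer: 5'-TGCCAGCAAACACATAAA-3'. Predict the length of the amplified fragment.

The forward primer matches the template at positions 9–22.
The reverse primer's reverse complement is TTTATGTGTTTGCTGGCA, which matches the template at positions 36–53.
Amplicon spans positions 9–53: 45 bp.

45 bp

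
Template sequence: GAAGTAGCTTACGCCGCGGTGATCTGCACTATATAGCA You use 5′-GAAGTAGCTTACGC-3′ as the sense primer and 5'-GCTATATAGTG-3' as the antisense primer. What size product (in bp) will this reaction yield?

The forward primer matches the template at positions 1–14.
The reverse primer's reverse complement is CACTATATAGC, which matches the template at positions 27–37.
Product length = (reverse-primer end) − (forward-primer start) + 1 = 37 − 1 + 1 = 37 bp.

37 bp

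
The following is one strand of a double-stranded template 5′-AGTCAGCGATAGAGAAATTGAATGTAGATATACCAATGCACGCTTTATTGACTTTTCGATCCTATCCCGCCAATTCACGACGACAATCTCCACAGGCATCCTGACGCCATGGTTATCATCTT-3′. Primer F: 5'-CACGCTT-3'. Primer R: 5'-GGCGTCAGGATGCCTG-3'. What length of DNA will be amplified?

70 bp

Scanning the template, CACGCTT occurs at positions 39–45; this primer anneals to the bottom strand there with its 3' end pointing downstream.
The reverse primer's reverse complement is CAGGCATCCTGACGCC, which matches the template at positions 93–108.
Product length = (reverse-primer end) − (forward-primer start) + 1 = 108 − 39 + 1 = 70 bp.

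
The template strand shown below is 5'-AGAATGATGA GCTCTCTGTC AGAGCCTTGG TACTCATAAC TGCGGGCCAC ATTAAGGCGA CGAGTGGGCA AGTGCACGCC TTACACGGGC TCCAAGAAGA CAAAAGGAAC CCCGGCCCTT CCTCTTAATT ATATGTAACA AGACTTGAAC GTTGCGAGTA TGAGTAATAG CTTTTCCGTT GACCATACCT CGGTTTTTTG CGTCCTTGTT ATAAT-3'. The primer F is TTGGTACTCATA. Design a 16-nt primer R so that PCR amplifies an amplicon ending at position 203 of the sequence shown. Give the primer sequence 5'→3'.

5'-ACGCAAAAAACCGAGG-3'

The forward primer binds at positions 27–38; the product's 3' end on the top strand is position 203.
The reverse primer anneals to the top strand over positions 188–203, i.e. to CCTCGGTTTTTTGCGT.
Its sequence written 5'→3' is the reverse complement: ACGCAAAAAACCGAGG.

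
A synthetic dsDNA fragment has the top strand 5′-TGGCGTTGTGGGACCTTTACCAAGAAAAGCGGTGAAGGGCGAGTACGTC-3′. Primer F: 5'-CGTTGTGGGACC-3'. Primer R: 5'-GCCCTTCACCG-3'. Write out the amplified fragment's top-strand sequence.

Scanning the template, CGTTGTGGGACC occurs at positions 4–15; this primer anneals to the bottom strand there with its 3' end pointing downstream.
Taking the reverse complement of GCCCTTCACCG gives CGGTGAAGGGC, found at positions 30–40 on the template; the primer anneals here to the top strand with its 3' end pointing upstream.
The product is the template from position 4 through 40 (37 bp).

5'-CGTTGTGGGACCTTTACCAAGAAAAGCGGTGAAGGGC-3'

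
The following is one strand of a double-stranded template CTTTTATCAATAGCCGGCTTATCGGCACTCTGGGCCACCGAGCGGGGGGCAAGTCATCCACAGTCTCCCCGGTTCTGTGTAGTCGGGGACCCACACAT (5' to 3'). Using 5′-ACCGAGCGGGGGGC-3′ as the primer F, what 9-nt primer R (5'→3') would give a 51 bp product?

5'-CCCGACTAC-3'

The forward primer binds at positions 37–50, so a 51 bp product ends at position 37 + 51 − 1 = 87.
The reverse primer anneals to the top strand over positions 79–87, i.e. to GTAGTCGGG.
Its sequence written 5'→3' is the reverse complement: CCCGACTAC.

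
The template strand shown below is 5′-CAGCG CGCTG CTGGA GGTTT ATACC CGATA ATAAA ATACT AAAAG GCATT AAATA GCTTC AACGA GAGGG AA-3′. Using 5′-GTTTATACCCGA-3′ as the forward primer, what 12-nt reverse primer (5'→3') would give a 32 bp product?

5'-TGCCTTTTAGTA-3'

The forward primer binds at positions 17–28, so a 32 bp product ends at position 17 + 32 − 1 = 48.
The reverse primer anneals to the top strand over positions 37–48, i.e. to TACTAAAAGGCA.
Its sequence written 5'→3' is the reverse complement: TGCCTTTTAGTA.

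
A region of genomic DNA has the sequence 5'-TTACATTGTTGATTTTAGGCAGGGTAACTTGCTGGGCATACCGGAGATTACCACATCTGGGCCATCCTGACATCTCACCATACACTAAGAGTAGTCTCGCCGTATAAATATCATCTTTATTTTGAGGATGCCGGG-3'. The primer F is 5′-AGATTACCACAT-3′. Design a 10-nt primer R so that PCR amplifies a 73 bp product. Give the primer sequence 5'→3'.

5'-AAGATGATAT-3'

The forward primer binds at positions 45–56, so a 73 bp product ends at position 45 + 73 − 1 = 117.
The reverse primer anneals to the top strand over positions 108–117, i.e. to ATATCATCTT.
Its sequence written 5'→3' is the reverse complement: AAGATGATAT.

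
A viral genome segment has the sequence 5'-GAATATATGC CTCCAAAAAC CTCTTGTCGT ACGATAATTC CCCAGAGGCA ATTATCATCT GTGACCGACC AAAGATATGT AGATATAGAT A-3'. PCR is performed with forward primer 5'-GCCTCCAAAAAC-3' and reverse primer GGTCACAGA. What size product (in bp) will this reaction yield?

Forward primer GCCTCCAAAAAC is found on the top strand at positions 9–20.
The reverse primer's reverse complement is TCTGTGACC, which matches the template at positions 58–66.
Product length = (reverse-primer end) − (forward-primer start) + 1 = 66 − 9 + 1 = 58 bp.

58 bp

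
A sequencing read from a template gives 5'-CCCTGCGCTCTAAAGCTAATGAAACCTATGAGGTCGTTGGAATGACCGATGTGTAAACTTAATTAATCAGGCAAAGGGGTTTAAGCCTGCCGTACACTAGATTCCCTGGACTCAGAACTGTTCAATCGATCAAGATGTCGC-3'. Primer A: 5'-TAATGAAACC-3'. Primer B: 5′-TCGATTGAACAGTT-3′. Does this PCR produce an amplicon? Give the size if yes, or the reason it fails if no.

Yes — a 113 bp product.

Primer A (TAATGAAACC) matches the top strand at positions 17–26; it acts as a forward primer.
Primer B's reverse complement is AACTGTTCAATCGA, matching the top strand at positions 116–129; it acts as a reverse primer.
The 3' ends face each other across positions 17–129, giving a 113 bp product.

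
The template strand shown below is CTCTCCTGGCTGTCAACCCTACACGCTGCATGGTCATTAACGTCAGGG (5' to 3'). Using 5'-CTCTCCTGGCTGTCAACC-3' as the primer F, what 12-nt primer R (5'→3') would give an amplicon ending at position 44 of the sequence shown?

The forward primer binds at positions 1–18; the product's 3' end on the top strand is position 44.
The reverse primer anneals to the top strand over positions 33–44, i.e. to GTCATTAACGTC.
Its sequence written 5'→3' is the reverse complement: GACGTTAATGAC.

5'-GACGTTAATGAC-3'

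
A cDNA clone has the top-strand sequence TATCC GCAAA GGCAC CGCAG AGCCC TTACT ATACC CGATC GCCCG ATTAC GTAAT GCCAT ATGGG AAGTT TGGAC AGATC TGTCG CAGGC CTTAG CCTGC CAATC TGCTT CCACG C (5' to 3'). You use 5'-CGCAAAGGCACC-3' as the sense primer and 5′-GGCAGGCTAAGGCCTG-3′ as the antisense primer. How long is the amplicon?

97 bp

Scanning the template, CGCAAAGGCACC occurs at positions 5–16; this primer anneals to the bottom strand there with its 3' end pointing downstream.
The reverse primer's reverse complement is CAGGCCTTAGCCTGCC, which matches the template at positions 86–101.
Product length = (reverse-primer end) − (forward-primer start) + 1 = 101 − 5 + 1 = 97 bp.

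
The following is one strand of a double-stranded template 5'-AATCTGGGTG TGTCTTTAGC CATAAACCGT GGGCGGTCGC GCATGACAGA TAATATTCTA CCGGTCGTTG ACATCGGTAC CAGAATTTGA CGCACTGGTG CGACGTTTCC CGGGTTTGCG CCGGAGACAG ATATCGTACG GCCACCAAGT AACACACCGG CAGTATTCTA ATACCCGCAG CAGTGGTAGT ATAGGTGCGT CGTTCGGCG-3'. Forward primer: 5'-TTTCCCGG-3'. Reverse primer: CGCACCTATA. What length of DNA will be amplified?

Scanning the template, TTTCCCGG occurs at positions 106–113; this primer anneals to the bottom strand there with its 3' end pointing downstream.
Reverse complement of the reverse primer: TATAGGTGCG. This occurs on the top strand at positions 190–199.
Amplicon spans positions 106–199: 94 bp.

94 bp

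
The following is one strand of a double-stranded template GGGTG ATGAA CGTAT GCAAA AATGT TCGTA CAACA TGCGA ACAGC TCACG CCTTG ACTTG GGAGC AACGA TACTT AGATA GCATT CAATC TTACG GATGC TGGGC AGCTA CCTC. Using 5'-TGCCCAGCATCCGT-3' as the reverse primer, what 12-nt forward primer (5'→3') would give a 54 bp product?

The reverse primer's reverse complement ACGGATGCTGGGCA matches the template at positions 93–106, so the product ends at position 106.
A 54 bp product then starts at position 106 − 54 + 1 = 53.
The forward primer is identical to the top strand there: TTGACTTGGGAG.

5'-TTGACTTGGGAG-3'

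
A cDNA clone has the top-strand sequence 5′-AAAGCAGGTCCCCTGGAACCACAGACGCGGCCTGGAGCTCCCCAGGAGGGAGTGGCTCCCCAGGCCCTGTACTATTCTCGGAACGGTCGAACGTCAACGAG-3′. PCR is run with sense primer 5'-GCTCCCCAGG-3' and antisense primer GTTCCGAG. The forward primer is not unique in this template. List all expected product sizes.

The forward primer GCTCCCCAGG matches the top strand at positions 37–46, 55–64.
The reverse primer's reverse complement is CTCGGAAC, matching at positions 77–84.
Each forward site pairs with the reverse site to give a product ending at position 84: sizes 48, 30 bp.

48 bp, 30 bp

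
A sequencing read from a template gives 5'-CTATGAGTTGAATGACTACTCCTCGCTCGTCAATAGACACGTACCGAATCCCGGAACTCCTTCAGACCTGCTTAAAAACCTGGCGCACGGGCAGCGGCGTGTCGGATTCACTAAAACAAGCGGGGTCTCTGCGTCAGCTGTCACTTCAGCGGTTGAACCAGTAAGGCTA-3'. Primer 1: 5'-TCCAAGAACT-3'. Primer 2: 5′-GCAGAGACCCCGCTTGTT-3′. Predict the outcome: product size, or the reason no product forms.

Primer 1 (TCCAAGAACT) does not match the top strand, and its reverse complement AGTTCTTGGA does not match either.
With no annealing site for primer 1, no amplification occurs.

No product — primer 1 has no binding site in the template.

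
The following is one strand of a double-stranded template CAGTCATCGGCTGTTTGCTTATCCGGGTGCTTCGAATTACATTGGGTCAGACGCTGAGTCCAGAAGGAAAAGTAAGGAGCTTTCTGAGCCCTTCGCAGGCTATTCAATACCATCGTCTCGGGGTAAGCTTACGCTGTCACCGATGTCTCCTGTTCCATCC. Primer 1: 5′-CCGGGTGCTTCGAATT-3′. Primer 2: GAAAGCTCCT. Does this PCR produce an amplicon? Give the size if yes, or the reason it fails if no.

Yes — a 62 bp product.

Primer 1 (CCGGGTGCTTCGAATT) matches the top strand at positions 23–38; it acts as a forward primer.
Primer 2's reverse complement is AGGAGCTTTC, matching the top strand at positions 75–84; it acts as a reverse primer.
The 3' ends face each other across positions 23–84, giving a 62 bp product.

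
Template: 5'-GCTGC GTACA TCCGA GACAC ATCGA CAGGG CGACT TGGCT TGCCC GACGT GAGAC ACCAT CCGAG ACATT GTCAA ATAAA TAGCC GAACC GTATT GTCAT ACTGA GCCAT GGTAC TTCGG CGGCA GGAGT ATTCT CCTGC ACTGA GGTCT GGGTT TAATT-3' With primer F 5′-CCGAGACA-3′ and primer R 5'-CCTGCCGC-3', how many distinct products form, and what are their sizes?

Two products: 116 bp, 67 bp

The forward primer CCGAGACA matches the top strand at positions 12–19, 61–68.
The reverse primer's reverse complement is GCGGCAGG, matching at positions 120–127.
Each forward site pairs with the reverse site to give a product ending at position 127: sizes 116, 67 bp.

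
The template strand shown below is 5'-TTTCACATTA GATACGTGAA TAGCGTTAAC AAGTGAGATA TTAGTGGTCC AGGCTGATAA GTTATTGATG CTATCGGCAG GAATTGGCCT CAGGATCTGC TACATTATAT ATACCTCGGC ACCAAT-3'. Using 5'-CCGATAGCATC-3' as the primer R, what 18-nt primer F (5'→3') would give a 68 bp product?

The reverse primer's reverse complement GATGCTATCGG matches the template at positions 67–77, so the product ends at position 77.
A 68 bp product then starts at position 77 − 68 + 1 = 10.
The forward primer is identical to the top strand there: AGATACGTGAATAGCGTT.

5'-AGATACGTGAATAGCGTT-3'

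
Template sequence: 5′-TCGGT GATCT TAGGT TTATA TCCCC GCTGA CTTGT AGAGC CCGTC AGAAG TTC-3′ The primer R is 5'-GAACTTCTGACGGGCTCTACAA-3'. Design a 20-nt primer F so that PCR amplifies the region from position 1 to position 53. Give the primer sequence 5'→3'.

5'-TCGGTGATCTTAGGTTTATA-3'

The reverse primer's reverse complement TTGTAGAGCCCGTCAGAAGTTC matches the template at positions 32–53; the product starts at position 1.
The forward primer is identical to the top strand over positions 1–20: TCGGTGATCTTAGGTTTATA.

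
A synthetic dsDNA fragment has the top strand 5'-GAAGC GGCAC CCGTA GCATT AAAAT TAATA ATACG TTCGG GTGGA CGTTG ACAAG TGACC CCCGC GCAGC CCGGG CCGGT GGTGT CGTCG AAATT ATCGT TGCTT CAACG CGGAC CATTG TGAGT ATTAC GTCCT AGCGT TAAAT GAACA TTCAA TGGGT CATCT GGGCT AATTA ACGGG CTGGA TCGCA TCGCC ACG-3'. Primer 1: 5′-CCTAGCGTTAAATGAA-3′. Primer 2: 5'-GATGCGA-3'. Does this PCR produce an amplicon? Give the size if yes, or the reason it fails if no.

Yes — a 60 bp product.

Primer 1 (CCTAGCGTTAAATGAA) matches the top strand at positions 133–148; it acts as a forward primer.
Primer 2's reverse complement is TCGCATC, matching the top strand at positions 186–192; it acts as a reverse primer.
The 3' ends face each other across positions 133–192, giving a 60 bp product.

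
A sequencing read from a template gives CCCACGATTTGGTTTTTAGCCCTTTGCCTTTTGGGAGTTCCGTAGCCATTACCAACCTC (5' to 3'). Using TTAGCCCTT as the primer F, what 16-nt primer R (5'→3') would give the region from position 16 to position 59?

The product's 3' end on the top strand is position 59.
The reverse primer anneals to the top strand over positions 44–59, i.e. to AGCCATTACCAACCTC.
Its sequence written 5'→3' is the reverse complement: GAGGTTGGTAATGGCT.

5'-GAGGTTGGTAATGGCT-3'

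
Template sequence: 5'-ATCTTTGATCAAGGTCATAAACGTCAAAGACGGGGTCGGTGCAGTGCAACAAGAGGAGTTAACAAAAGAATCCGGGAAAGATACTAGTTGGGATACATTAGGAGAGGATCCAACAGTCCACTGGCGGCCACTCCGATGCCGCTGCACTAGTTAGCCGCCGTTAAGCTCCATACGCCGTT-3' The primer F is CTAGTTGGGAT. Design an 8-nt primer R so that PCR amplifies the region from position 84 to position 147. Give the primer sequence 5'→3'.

5'-GTGCAGCG-3'

The product's 3' end on the top strand is position 147.
The reverse primer anneals to the top strand over positions 140–147, i.e. to CGCTGCAC.
Its sequence written 5'→3' is the reverse complement: GTGCAGCG.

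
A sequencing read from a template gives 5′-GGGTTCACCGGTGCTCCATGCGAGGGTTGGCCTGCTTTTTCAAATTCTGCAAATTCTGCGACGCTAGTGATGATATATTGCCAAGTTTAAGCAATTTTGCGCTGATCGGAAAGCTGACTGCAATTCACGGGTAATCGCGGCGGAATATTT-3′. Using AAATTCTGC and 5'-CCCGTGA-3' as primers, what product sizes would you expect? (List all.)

The forward primer AAATTCTGC matches the top strand at positions 42–50, 51–59.
The reverse primer's reverse complement is TCACGGG, matching at positions 125–131.
Each forward site pairs with the reverse site to give a product ending at position 131: sizes 90, 81 bp.

90 bp, 81 bp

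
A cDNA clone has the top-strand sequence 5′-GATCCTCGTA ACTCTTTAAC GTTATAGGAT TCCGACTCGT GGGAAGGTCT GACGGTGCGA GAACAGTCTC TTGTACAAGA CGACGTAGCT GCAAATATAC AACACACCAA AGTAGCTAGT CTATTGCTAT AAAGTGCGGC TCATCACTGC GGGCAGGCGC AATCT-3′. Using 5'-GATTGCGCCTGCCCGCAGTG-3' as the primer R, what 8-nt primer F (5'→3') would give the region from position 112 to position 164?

The reverse primer's reverse complement CACTGCGGGCAGGCGCAATC matches the template at positions 145–164; the product starts at position 112.
The forward primer is identical to the top strand over positions 112–119: GTAGCTAG.

5'-GTAGCTAG-3'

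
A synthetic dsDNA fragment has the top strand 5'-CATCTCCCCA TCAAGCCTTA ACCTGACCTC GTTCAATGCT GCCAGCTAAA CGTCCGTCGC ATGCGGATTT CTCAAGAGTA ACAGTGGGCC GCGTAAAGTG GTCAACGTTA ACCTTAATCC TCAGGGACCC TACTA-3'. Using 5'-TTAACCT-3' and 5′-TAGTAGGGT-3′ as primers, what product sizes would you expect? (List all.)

The forward primer TTAACCT matches the top strand at positions 18–24, 108–114.
The reverse primer's reverse complement is ACCCTACTA, matching at positions 127–135.
Each forward site pairs with the reverse site to give a product ending at position 135: sizes 118, 28 bp.

118 bp, 28 bp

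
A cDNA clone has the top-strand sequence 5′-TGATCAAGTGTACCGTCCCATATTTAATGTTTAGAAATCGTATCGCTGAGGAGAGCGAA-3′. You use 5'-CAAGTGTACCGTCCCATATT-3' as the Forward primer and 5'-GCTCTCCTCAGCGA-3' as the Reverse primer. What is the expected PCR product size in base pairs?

Scanning the template, CAAGTGTACCGTCCCATATT occurs at positions 5–24; this primer anneals to the bottom strand there with its 3' end pointing downstream.
Reverse complement of the reverse primer: TCGCTGAGGAGAGC. This occurs on the top strand at positions 43–56.
Amplicon spans positions 5–56: 52 bp.

52 bp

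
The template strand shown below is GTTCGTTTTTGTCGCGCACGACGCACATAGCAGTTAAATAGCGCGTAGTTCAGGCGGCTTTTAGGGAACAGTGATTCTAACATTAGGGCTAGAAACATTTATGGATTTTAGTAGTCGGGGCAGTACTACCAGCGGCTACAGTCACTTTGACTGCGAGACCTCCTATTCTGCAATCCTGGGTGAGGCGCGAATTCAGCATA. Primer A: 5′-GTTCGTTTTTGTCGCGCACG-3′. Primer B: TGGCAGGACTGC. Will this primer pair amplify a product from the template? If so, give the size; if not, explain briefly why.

Primer B (TGGCAGGACTGC) does not match the top strand, and its reverse complement GCAGTCCTGCCA does not match either.
With no annealing site for primer B, no amplification occurs.

No product — primer B has no binding site in the template.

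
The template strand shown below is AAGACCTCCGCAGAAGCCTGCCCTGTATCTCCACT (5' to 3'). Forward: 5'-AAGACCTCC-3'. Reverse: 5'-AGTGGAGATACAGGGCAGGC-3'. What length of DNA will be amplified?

Forward primer AAGACCTCC is found on the top strand at positions 1–9.
The reverse primer's reverse complement is GCCTGCCCTGTATCTCCACT, which matches the template at positions 16–35.
The product runs from position 1 to position 35, so its length is 35 − 1 + 1 = 35 bp.

35 bp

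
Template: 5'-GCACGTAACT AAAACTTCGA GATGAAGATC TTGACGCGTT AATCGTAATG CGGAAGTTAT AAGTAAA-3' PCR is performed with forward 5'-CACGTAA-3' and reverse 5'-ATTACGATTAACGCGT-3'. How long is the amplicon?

48 bp

The forward primer matches the template at positions 2–8.
Reverse complement of the reverse primer: ACGCGTTAATCGTAAT. This occurs on the top strand at positions 34–49.
Amplicon spans positions 2–49: 48 bp.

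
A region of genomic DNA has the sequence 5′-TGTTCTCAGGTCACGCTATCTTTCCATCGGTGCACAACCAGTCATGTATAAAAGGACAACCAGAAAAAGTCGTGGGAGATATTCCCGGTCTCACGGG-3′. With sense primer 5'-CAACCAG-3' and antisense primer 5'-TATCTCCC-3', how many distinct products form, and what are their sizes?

Two products: 47 bp, 25 bp

The forward primer CAACCAG matches the top strand at positions 35–41, 57–63.
The reverse primer's reverse complement is GGGAGATA, matching at positions 74–81.
Each forward site pairs with the reverse site to give a product ending at position 81: sizes 47, 25 bp.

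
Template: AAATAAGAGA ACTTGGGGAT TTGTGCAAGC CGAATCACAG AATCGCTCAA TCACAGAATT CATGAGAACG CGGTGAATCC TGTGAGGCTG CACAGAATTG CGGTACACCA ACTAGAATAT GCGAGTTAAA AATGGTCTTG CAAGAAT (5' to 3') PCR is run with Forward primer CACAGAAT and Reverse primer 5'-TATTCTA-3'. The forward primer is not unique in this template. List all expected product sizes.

The forward primer CACAGAAT matches the top strand at positions 36–43, 52–59, 91–98.
The reverse primer's reverse complement is TAGAATA, matching at positions 113–119.
Each forward site pairs with the reverse site to give a product ending at position 119: sizes 84, 68, 29 bp.

84 bp, 68 bp, 29 bp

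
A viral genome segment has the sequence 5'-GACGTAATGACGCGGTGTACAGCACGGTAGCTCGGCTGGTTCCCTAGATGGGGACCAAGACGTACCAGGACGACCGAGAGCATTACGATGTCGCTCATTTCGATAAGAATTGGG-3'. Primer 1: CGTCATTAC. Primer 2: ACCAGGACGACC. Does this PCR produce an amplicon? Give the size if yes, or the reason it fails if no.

Primer 1 (CGTCATTAC) has reverse complement GTAATGACG, which matches the top strand at positions 4–12; primer 1 anneals to the top strand there with its 3' end pointing upstream toward position 4.
Primer 2 (ACCAGGACGACC) matches the top strand directly at positions 64–75; it anneals to the bottom strand with its 3' end pointing downstream toward position 75.
The 3' ends diverge (primer 1 extends toward position 1, primer 2 toward position 114), so the primers never converge on a shared product.

No product — the primers' 3' ends point away from each other.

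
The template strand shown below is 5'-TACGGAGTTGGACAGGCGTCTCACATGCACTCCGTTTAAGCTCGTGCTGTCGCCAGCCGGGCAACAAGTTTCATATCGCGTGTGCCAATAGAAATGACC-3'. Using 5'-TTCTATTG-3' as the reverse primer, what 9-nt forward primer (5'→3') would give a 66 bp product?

The reverse primer's reverse complement CAATAGAA matches the template at positions 86–93, so the product ends at position 93.
A 66 bp product then starts at position 93 − 66 + 1 = 28.
The forward primer is identical to the top strand there: CACTCCGTT.

5'-CACTCCGTT-3'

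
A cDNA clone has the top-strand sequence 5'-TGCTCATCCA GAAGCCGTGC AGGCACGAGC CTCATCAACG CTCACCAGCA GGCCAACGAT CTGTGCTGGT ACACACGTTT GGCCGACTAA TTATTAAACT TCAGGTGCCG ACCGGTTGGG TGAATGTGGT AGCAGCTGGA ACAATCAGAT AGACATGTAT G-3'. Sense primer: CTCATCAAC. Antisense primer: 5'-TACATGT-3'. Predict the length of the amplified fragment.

129 bp

Scanning the template, CTCATCAAC occurs at positions 31–39; this primer anneals to the bottom strand there with its 3' end pointing downstream.
The reverse primer's reverse complement is ACATGTA, which matches the template at positions 153–159.
Amplicon spans positions 31–159: 129 bp.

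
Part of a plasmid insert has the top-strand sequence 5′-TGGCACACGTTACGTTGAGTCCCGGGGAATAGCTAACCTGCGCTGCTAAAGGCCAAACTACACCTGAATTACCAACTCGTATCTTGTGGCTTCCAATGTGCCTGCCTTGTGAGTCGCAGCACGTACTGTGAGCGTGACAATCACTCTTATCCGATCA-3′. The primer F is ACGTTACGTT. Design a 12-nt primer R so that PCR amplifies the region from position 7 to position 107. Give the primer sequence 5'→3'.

5'-AGGCAGGCACAT-3'

The product's 3' end on the top strand is position 107.
The reverse primer anneals to the top strand over positions 96–107, i.e. to ATGTGCCTGCCT.
Its sequence written 5'→3' is the reverse complement: AGGCAGGCACAT.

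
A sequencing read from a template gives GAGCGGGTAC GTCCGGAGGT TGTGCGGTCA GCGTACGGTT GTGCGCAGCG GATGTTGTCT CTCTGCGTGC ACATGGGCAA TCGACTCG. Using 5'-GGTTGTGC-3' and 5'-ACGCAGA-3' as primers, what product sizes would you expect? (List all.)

51 bp, 32 bp

The forward primer GGTTGTGC matches the top strand at positions 18–25, 37–44.
The reverse primer's reverse complement is TCTGCGT, matching at positions 62–68.
Each forward site pairs with the reverse site to give a product ending at position 68: sizes 51, 32 bp.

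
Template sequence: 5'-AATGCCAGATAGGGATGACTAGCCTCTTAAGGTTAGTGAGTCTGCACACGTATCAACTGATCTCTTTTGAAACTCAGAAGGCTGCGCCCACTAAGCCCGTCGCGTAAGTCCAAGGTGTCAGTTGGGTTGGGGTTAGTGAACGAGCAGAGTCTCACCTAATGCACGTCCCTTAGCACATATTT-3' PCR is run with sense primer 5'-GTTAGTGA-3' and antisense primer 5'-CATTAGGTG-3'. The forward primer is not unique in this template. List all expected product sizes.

130 bp, 30 bp

The forward primer GTTAGTGA matches the top strand at positions 32–39, 132–139.
The reverse primer's reverse complement is CACCTAATG, matching at positions 153–161.
Each forward site pairs with the reverse site to give a product ending at position 161: sizes 130, 30 bp.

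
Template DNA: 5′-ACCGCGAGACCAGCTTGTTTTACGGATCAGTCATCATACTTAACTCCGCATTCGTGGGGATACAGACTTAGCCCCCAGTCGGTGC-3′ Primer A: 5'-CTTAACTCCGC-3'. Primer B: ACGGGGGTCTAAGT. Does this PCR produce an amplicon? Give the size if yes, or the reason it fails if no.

No product — primer B has no binding site in the template.

Primer B (ACGGGGGTCTAAGT) does not match the top strand, and its reverse complement ACTTAGACCCCCGT does not match either.
With no annealing site for primer B, no amplification occurs.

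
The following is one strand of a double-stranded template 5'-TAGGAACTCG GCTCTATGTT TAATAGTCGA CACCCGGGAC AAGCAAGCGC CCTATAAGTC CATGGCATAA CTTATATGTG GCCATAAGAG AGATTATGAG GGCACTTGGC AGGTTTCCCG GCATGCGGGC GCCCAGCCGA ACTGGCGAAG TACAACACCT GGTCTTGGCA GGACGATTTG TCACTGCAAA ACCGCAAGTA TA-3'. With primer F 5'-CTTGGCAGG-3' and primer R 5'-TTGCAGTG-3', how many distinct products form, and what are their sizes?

The forward primer CTTGGCAGG matches the top strand at positions 105–113, 164–172.
The reverse primer's reverse complement is CACTGCAA, matching at positions 182–189.
Each forward site pairs with the reverse site to give a product ending at position 189: sizes 85, 26 bp.

Two products: 85 bp, 26 bp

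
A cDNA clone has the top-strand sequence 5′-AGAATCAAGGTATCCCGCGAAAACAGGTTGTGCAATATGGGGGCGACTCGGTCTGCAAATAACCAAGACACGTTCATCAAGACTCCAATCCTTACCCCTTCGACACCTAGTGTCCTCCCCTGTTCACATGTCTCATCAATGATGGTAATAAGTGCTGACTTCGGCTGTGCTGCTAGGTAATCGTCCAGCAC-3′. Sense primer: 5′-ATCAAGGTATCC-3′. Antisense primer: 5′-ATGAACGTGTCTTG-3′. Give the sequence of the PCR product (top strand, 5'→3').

The forward primer matches the template at positions 4–15.
Taking the reverse complement of ATGAACGTGTCTTG gives CAAGACACGTTCAT, found at positions 64–77 on the template; the primer anneals here to the top strand with its 3' end pointing upstream.
The product is the template from position 4 through 77 (74 bp).

5'-ATCAAGGTATCCCGCGAAAACAGGTTGTGCAATATGGGGGCGACTCGGTCTGCAAATAACCAAGACACGTTCAT-3'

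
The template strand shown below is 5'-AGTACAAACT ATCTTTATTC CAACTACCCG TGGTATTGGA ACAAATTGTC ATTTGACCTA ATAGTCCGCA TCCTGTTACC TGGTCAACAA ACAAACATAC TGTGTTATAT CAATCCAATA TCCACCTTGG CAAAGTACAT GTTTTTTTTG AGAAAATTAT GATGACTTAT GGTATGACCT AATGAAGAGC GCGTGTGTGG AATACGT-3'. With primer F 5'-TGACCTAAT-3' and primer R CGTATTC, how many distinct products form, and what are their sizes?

The forward primer TGACCTAAT matches the top strand at positions 54–62, 175–183.
The reverse primer's reverse complement is GAATACG, matching at positions 200–206.
Each forward site pairs with the reverse site to give a product ending at position 206: sizes 153, 32 bp.

Two products: 153 bp, 32 bp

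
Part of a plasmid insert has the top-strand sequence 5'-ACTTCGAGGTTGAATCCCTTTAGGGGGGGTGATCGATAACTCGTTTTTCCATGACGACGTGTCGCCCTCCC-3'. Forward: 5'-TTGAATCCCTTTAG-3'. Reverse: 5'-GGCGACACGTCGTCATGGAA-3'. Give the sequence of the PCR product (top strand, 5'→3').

5'-TTGAATCCCTTTAGGGGGGGTGATCGATAACTCGTTTTTCCATGACGACGTGTCGCC-3'

The forward primer matches the template at positions 10–23.
Reverse complement of the reverse primer: TTCCATGACGACGTGTCGCC. This occurs on the top strand at positions 47–66.
The product is the template from position 10 through 66 (57 bp).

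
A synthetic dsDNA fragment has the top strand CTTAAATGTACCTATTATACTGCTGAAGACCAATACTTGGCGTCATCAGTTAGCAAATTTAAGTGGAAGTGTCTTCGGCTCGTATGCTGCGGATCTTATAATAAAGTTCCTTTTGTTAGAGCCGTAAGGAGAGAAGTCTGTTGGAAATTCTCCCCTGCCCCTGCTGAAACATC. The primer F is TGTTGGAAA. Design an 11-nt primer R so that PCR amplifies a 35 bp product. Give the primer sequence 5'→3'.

5'-GATGTTTCAGC-3'

The forward primer binds at positions 139–147, so a 35 bp product ends at position 139 + 35 − 1 = 173.
The reverse primer anneals to the top strand over positions 163–173, i.e. to GCTGAAACATC.
Its sequence written 5'→3' is the reverse complement: GATGTTTCAGC.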